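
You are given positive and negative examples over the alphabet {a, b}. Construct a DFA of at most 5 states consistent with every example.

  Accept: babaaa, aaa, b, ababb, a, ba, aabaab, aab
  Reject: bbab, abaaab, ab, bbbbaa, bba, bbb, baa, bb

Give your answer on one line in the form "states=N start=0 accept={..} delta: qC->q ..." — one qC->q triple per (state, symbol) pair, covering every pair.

states=4 start=0 accept={1,2} delta: 0a->1 0b->2 1a->0 1b->0 2a->1 2b->3 3a->3 3b->0

Fold the examples into a partial DFA from state 0: repeatedly fix the first undefined (state, symbol) met by the shortest-then-alphabetical prefix, trying targets in increasing order and rejecting any under which an Accept and a Reject string meet in one state with the same remainder; add a state when all current targets are rejected. Accepting states are where Accept strings end.
a: 0a undefined. 0a->0: no, b/ab meet in 0 with "b" left. Open state 1: 0a->1.
b: 0b undefined. 0b->0: no, b/bbb meet in 0. 0b->1: no, aaa/baa meet in 1 with "aa" left. Open state 2: 0b->2.
aa: 1a undefined. 1a->0: ok.
ab: 1b undefined. 1b->0: ok.
ba: 2a undefined. 2a->0: no, babaaa/abaaab meet in 0. 2a->1: ok.
bb: 2b undefined. 2b->0: no, babaaa/bba meet in 1. 2b->1: no, babaaa/bb meet in 1. 2b->2: no, babaaa/bba meet in 1. Open state 3: 2b->3.
bba: 3a undefined. 3a->0: no, b/bbab meet in 2. 3a->1: no, babaaa/bba meet in 1. 3a->2: no, b/bba meet in 2. 3a->3: ok.
bbb: 3b undefined. 3b->0: ok.
All examples now run through 4 states with every (state, symbol) defined. Accept strings end in {1,2}, Reject strings end in {0,3}; accept={1,2}.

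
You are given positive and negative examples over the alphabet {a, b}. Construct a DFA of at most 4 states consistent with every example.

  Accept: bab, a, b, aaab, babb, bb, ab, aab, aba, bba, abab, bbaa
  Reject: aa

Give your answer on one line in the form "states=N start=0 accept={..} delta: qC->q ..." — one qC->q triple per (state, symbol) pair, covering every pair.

states=3 start=0 accept={1,2} delta: 0a->1 0b->1 1a->0 1b->2 2a->2 2b->1

Grow the machine one transition at a time. Run the examples from 0; the earliest place one falls off (shortest prefix, ties alphabetical) gets sent to the lowest-numbered state that keeps every Accept/Reject pair distinguishable — a pair clashes when both reach the same state with identical unread suffix — and to a fresh state only if none does.
a: 0a undefined. 0a->0: no, a/aa meet in 0. Open state 1: 0a->1.
b: 0b undefined. 0b->0: no, bbaa/aa meet in 1 with "a" left. 0b->1: ok.
aa: 1a undefined. 1a->0: ok.
ab: 1b undefined. 1b->0: no, aaab/aa meet in 0. 1b->1: no, aba/aa meet in 0. Open state 2: 1b->2.
aba: 2a undefined. 2a->0: no, aba/aa meet in 0. 2a->1: no, bbaa/aa meet in 0. 2a->2: ok.
abab: 2b undefined. 2b->0: no, abab/aa meet in 0. 2b->1: ok.
All examples now run through 3 states with every (state, symbol) defined. Accept strings end in {1,2}, Reject strings end in {0}; accept={1,2}.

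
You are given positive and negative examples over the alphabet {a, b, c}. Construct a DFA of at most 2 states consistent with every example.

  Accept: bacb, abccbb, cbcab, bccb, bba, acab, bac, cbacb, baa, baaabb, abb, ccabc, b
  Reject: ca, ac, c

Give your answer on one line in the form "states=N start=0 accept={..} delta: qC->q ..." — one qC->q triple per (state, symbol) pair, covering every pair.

states=2 start=0 accept={1} delta: 0a->0 0b->1 0c->0 1a->1 1b->1 1c->1

State merging on the prefix tree: take the shortest (then alphabetical) example prefix whose next move is undefined and point that move at state 0, else 1, else 2, ...; a target is out if some Accept/Reject pair would then sit in one state with the same input left (inseparable). If every existing state is out, open a new one.
a: 0a undefined. 0a->0: ok.
b: 0b undefined. 0b->0: no, bac/ac meet in 0 with "c" left. Open state 1: 0b->1.
c: 0c undefined. 0c->0: ok.
ba: 1a undefined. 1a->0: no, bac/ca meet in 0. 1a->1: ok.
bb: 1b undefined. 1b->0: no, bba/ca meet in 0. 1b->1: ok.
bc: 1c undefined. 1c->0: no, bac/ca meet in 0. 1c->1: ok.
All examples now run through 2 states with every (state, symbol) defined. Accept strings end in {1}, Reject strings end in {0}; accept={1}.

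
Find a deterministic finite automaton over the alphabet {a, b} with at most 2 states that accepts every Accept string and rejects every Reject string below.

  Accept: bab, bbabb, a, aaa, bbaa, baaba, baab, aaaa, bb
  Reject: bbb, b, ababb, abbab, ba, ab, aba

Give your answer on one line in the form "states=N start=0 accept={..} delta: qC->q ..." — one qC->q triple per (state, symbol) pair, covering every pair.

states=2 start=0 accept={0} delta: 0a->0 0b->1 1a->1 1b->0

Grow the machine one transition at a time. Run the examples from 0; the earliest place one falls off (shortest prefix, ties alphabetical) gets sent to the lowest-numbered state that keeps every Accept/Reject pair distinguishable — a pair clashes when both reach the same state with identical unread suffix — and to a fresh state only if none does.
a: 0a undefined. 0a->0: ok.
b: 0b undefined. 0b->0: no, bab/bbb meet in 0. Open state 1: 0b->1.
ba: 1a undefined. 1a->0: no, bab/b meet in 1. 1a->1: ok.
bb: 1b undefined. 1b->0: ok.
All examples now run through 2 states with every (state, symbol) defined. Accept strings end in {0}, Reject strings end in {1}; accept={0}.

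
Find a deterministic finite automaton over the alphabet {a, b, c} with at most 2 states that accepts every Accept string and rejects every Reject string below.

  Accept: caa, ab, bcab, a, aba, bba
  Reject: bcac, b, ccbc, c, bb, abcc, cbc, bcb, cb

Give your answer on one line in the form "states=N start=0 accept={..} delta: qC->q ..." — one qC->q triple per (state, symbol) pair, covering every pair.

states=2 start=0 accept={1} delta: 0a->1 0b->0 0c->0 1a->1 1b->1 1c->0

Grow the machine one transition at a time. Run the examples from 0; the earliest place one falls off (shortest prefix, ties alphabetical) gets sent to the lowest-numbered state that keeps every Accept/Reject pair distinguishable — a pair clashes when both reach the same state with identical unread suffix — and to a fresh state only if none does.
a: 0a undefined. 0a->0: no, ab/b meet in 0 with "b" left. Open state 1: 0a->1.
b: 0b undefined. 0b->0: ok.
c: 0c undefined. 0c->0: ok.
ab: 1b undefined. 1b->0: no, ab/b meet in 0. 1b->1: ok.
aba: 1a undefined. 1a->0: no, caa/b meet in 0. 1a->1: ok.
abc: 1c undefined. 1c->0: ok.
All examples now run through 2 states with every (state, symbol) defined. Accept strings end in {1}, Reject strings end in {0}; accept={1}.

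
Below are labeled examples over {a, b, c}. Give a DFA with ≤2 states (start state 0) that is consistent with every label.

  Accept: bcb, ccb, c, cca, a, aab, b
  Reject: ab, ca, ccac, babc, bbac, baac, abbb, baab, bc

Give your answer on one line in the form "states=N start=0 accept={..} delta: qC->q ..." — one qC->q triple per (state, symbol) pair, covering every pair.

states=2 start=0 accept={1} delta: 0a->1 0b->1 0c->1 1a->0 1b->0 1c->0

Grow the machine one transition at a time. Run the examples from 0; the earliest place one falls off (shortest prefix, ties alphabetical) gets sent to the lowest-numbered state that keeps every Accept/Reject pair distinguishable — a pair clashes when both reach the same state with identical unread suffix — and to a fresh state only if none does.
a: 0a undefined. 0a->0: no, aab/ab meet in 0 with "b" left. Open state 1: 0a->1.
b: 0b undefined. 0b->0: no, c/bc meet in 0 with "c" left. 0b->1: ok.
c: 0c undefined. 0c->0: no, ccb/ca meet in 1. 0c->1: ok.
aa: 1a undefined. 1a->0: ok.
ab: 1b undefined. 1b->0: ok.
bc: 1c undefined. 1c->0: ok.
All examples now run through 2 states with every (state, symbol) defined. Accept strings end in {1}, Reject strings end in {0}; accept={1}.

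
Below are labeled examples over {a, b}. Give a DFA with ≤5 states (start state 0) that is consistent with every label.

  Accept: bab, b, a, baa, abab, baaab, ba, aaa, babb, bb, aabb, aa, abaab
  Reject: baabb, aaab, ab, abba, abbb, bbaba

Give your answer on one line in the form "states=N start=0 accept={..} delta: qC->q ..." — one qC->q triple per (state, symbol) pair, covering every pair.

Fold the examples into a partial DFA from state 0: repeatedly fix the first undefined (state, symbol) met by the shortest-then-alphabetical prefix, trying targets in increasing order and rejecting any under which an Accept and a Reject string meet in one state with the same remainder; add a state when all current targets are rejected. Accepting states are where Accept strings end.
a: 0a undefined. 0a->0: no, b/aaab meet in 0 with "b" left. Open state 1: 0a->1.
b: 0b undefined. 0b->0: no, bab/ab meet in 1 with "b" left. 0b->1: no, bb/ab meet in 1 with "b" left. Open state 2: 0b->2.
aa: 1a undefined. 1a->0: ok.
ab: 1b undefined. 1b->0: no, abab/aaab meet in 0. 1b->1: no, a/aaab meet in 1. 1b->2: no, b/aaab meet in 2. Open state 3: 1b->3.
ba: 2a undefined. 2a->0: ok.
bb: 2b undefined. 2b->0: ok.
aba: 3a undefined. 3a->0: no, ba/bbaba meet in 0. 3a->1: no, a/bbaba meet in 1. 3a->2: no, bab/bbaba meet in 2. 3a->3: no, abab/baabb meet in 3 with "b" left. Open state 4: 3a->4.
abb: 3b undefined. 3b->0: no, bab/abbb meet in 2. 3b->1: no, a/baabb meet in 1. 3b->2: no, bab/baabb meet in 2. 3b->3: ok.
abaa: 4a undefined. 4a->0: ok.
abab: 4b undefined. 4b->0: ok.
All examples now run through 5 states with every (state, symbol) defined. Accept strings end in {0,1,2}, Reject strings end in {3,4}; accept={0,1,2}.

states=5 start=0 accept={0,1,2} delta: 0a->1 0b->2 1a->0 1b->3 2a->0 2b->0 3a->4 3b->3 4a->0 4b->0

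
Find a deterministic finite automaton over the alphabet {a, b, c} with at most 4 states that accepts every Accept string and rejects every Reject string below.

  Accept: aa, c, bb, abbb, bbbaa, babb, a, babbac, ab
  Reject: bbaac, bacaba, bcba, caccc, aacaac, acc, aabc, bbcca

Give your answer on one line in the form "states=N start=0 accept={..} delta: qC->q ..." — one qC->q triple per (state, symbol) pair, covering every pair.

states=4 start=0 accept={0,1,2} delta: 0a->0 0b->1 0c->1 1a->1 1b->2 1c->3 2a->1 2b->0 2c->1 3a->3 3b->3 3c->1

State merging on the prefix tree: take the shortest (then alphabetical) example prefix whose next move is undefined and point that move at state 0, else 1, else 2, ...; a target is out if some Accept/Reject pair would then sit in one state with the same input left (inseparable). If every existing state is out, open a new one.
a: 0a undefined. 0a->0: ok.
b: 0b undefined. 0b->0: no, c/bbaac meet in 0 with "c" left. Open state 1: 0b->1.
c: 0c undefined. 0c->0: no, aa/caccc meet in 0. 0c->1: ok.
ba: 1a undefined. 1a->0: no, aa/bacaba meet in 0. 1a->1: ok.
bb: 1b undefined. 1b->0: no, c/bbaac meet in 1. 1b->1: no, babbac/bbaac meet in 1 with "c" left. Open state 2: 1b->2.
bc: 1c undefined. 1c->0: no, aa/caccc meet in 0. 1c->1: no, c/caccc meet in 1. 1c->2: no, bb/aacaac meet in 2. Open state 3: 1c->3.
bba: 2a undefined. 2a->0: no, c/bbaac meet in 1. 2a->1: ok.
bbb: 2b undefined. 2b->0: ok.
bbc: 2c undefined. 2c->0: no, c/bbcca meet in 1. 2c->1: ok.
bcb: 3b undefined. 3b->0: no, aa/bcba meet in 0. 3b->1: no, c/bcba meet in 1. 3b->2: no, c/bcba meet in 1. 3b->3: ok.
baca: 3a undefined. 3a->0: no, aa/bcba meet in 0. 3a->1: no, c/bacaba meet in 1. 3a->2: no, aa/bacaba meet in 0. 3a->3: ok.
cacc: 3c undefined. 3c->0: no, c/caccc meet in 1. 3c->1: ok.
All examples now run through 4 states with every (state, symbol) defined. Accept strings end in {0,1,2}, Reject strings end in {3}; accept={0,1,2}.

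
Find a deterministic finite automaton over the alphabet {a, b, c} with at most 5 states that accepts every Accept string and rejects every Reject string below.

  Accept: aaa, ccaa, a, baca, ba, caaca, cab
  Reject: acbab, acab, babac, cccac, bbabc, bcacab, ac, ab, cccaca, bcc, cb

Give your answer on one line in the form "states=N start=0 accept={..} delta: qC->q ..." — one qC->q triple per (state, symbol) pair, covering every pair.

Fold the examples into a partial DFA from state 0: repeatedly fix the first undefined (state, symbol) met by the shortest-then-alphabetical prefix, trying targets in increasing order and rejecting any under which an Accept and a Reject string meet in one state with the same remainder; add a state when all current targets are rejected. Accepting states are where Accept strings end.
a: 0a undefined. 0a->0: no, cab/acab meet in 0 with "cab" left. Open state 1: 0a->1.
b: 0b undefined. 0b->0: ok.
c: 0c undefined. 0c->0: no, baca/cccaca meet in 1 with "ca" left. 0c->1: ok.
aa: 1a undefined. 1a->0: no, cab/bcacab meet in 0. 1a->1: no, cab/ab meet in 1 with "b" left. Open state 2: 1a->2.
ab: 1b undefined. 1b->0: no, a/bbabc meet in 1. 1b->1: no, a/ab meet in 1. 1b->2: ok.
ac: 1c undefined. 1c->0: no, ccaa/acbab meet in 2. 1c->1: no, a/ac meet in 1. 1c->2: ok.
aaa: 2a undefined. 2a->0: no, aaa/acab meet in 0. 2a->1: no, ccaa/acab meet in 2. 2a->2: no, aaa/ac meet in 2. Open state 3: 2a->3.
acb: 2b undefined. 2b->0: ok.
ccc: 2c undefined. 2c->0: no, aaa/cccaca meet in 3. 2c->1: no, a/cccac meet in 1. 2c->2: no, caaca/cccaca meet in 3 with "ca" left. 2c->3: no, aaa/bbabc meet in 3. Open state 4: 2c->4.
acab: 3b undefined. 3b->0: no, cab/acab meet in 0. 3b->1: no, a/acab meet in 1. 3b->2: ok.
caac: 3c undefined. 3c->0: no, cab/babac meet in 0. 3c->1: no, a/babac meet in 1. 3c->2: ok.
ccaa: 3a undefined. 3a->0: ok.
ccca: 4a undefined. 4a->0: no, ccaa/bcacab meet in 0. 4a->1: no, aaa/cccaca meet in 3. 4a->2: no, ccaa/bcacab meet in 0. 4a->3: no, aaa/cccaca meet in 3. 4a->4: ok.
cccac: 4c undefined. 4c->0: no, ccaa/cccac meet in 0. 4c->1: no, a/cccac meet in 1. 4c->2: no, aaa/cccaca meet in 3. 4c->3: no, aaa/cccac meet in 3. 4c->4: ok.
bcacab: 4b undefined. 4b->0: no, ccaa/bcacab meet in 0. 4b->1: no, a/bcacab meet in 1. 4b->2: ok.
All examples now run through 5 states with every (state, symbol) defined. Accept strings end in {0,1,3}, Reject strings end in {2,4}; accept={0,1,3}.

states=5 start=0 accept={0,1,3} delta: 0a->1 0b->0 0c->1 1a->2 1b->2 1c->2 2a->3 2b->0 2c->4 3a->0 3b->2 3c->2 4a->4 4b->2 4c->4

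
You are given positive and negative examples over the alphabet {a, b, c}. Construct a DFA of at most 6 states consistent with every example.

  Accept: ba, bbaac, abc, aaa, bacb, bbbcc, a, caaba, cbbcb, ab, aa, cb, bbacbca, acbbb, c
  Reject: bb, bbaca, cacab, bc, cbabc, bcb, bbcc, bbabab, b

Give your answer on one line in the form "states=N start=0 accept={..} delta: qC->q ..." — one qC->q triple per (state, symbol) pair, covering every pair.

Grow the machine one transition at a time. Run the examples from 0; the earliest place one falls off (shortest prefix, ties alphabetical) gets sent to the lowest-numbered state that keeps every Accept/Reject pair distinguishable — a pair clashes when both reach the same state with identical unread suffix — and to a fresh state only if none does.
a: 0a undefined. 0a->0: no, abc/bc meet in 0 with "bc" left. Open state 1: 0a->1.
b: 0b undefined. 0b->0: no, bbbcc/bbcc meet in 0 with "cc" left. 0b->1: no, a/b meet in 1. Open state 2: 0b->2.
c: 0c undefined. 0c->0: no, cb/b meet in 2. 0c->1: ok.
aa: 1a undefined. 1a->0: ok.
ab: 1b undefined. 1b->0: no, abc/cbabc meet in 1. 1b->1: ok.
ac: 1c undefined. 1c->0: no, cbbcb/cacab meet in 2. 1c->1: ok.
ba: 2a undefined. 2a->0: ok.
bb: 2b undefined. 2b->0: no, ba/bb meet in 0. 2b->1: no, ba/bbaca meet in 0. 2b->2: no, ba/bbaca meet in 0. Open state 3: 2b->3.
bc: 2c undefined. 2c->0: no, ba/bc meet in 0. 2c->1: no, abc/bc meet in 1. 2c->2: ok.
bba: 3a undefined. 3a->0: no, ba/bbaca meet in 0. 3a->1: no, ba/bbaca meet in 0. 3a->2: no, ba/bbaca meet in 0. 3a->3: ok.
bbb: 3b undefined. 3b->0: no, abc/bbabab meet in 1. 3b->1: ok.
bbc: 3c undefined. 3c->0: no, abc/bbaca meet in 1. 3c->1: no, ba/bbaca meet in 0. 3c->2: no, ba/bbaca meet in 0. 3c->3: no, bbaac/bb meet in 3. Open state 4: 3c->4.
bbcc: 4c undefined. 4c->0: no, ba/bbcc meet in 0. 4c->1: no, abc/bbcc meet in 1. 4c->2: ok.
bbaca: 4a undefined. 4a->0: no, ba/bbaca meet in 0. 4a->1: no, abc/bbaca meet in 1. 4a->2: ok.
bbacb: 4b undefined. 4b->0: ok.
All examples now run through 5 states with every (state, symbol) defined. Accept strings end in {0,1,4}, Reject strings end in {2,3}; accept={0,1,4}.

states=5 start=0 accept={0,1,4} delta: 0a->1 0b->2 0c->1 1a->0 1b->1 1c->1 2a->0 2b->3 2c->2 3a->3 3b->1 3c->4 4a->2 4b->0 4c->2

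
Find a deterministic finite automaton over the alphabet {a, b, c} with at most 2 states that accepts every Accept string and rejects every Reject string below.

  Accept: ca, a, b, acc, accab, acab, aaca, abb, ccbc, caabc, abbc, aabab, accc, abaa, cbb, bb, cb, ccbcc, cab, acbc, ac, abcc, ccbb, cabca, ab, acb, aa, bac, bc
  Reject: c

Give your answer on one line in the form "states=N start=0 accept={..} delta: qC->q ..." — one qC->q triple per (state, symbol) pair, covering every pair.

State merging on the prefix tree: take the shortest (then alphabetical) example prefix whose next move is undefined and point that move at state 0, else 1, else 2, ...; a target is out if some Accept/Reject pair would then sit in one state with the same input left (inseparable). If every existing state is out, open a new one.
a: 0a undefined. 0a->0: no, ac/c meet in 0 with "c" left. Open state 1: 0a->1.
b: 0b undefined. 0b->0: no, bc/c meet in 0 with "c" left. 0b->1: ok.
c: 0c undefined. 0c->0: ok.
aa: 1a undefined. 1a->0: no, aa/c meet in 0. 1a->1: ok.
ab: 1b undefined. 1b->0: no, caabc/c meet in 0. 1b->1: ok.
ac: 1c undefined. 1c->0: no, acc/c meet in 0. 1c->1: ok.
All examples now run through 2 states with every (state, symbol) defined. Accept strings end in {1}, Reject strings end in {0}; accept={1}.

states=2 start=0 accept={1} delta: 0a->1 0b->1 0c->0 1a->1 1b->1 1c->1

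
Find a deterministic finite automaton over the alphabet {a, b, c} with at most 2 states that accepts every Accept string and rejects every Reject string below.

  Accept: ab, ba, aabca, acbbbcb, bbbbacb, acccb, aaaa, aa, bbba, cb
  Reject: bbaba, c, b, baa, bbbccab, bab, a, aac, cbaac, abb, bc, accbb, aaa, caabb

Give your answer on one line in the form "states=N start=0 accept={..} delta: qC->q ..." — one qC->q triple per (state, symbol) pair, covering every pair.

Fold the examples into a partial DFA from state 0: repeatedly fix the first undefined (state, symbol) met by the shortest-then-alphabetical prefix, trying targets in increasing order and rejecting any under which an Accept and a Reject string meet in one state with the same remainder; add a state when all current targets are rejected. Accepting states are where Accept strings end.
a: 0a undefined. 0a->0: no, ab/b meet in 0 with "b" left. Open state 1: 0a->1.
b: 0b undefined. 0b->0: no, ab/bab meet in 1 with "b" left. 0b->1: ok.
c: 0c undefined. 0c->0: no, cb/b meet in 1. 0c->1: ok.
aa: 1a undefined. 1a->0: ok.
ab: 1b undefined. 1b->0: ok.
ac: 1c undefined. 1c->0: no, ab/bc meet in 0. 1c->1: ok.
All examples now run through 2 states with every (state, symbol) defined. Accept strings end in {0}, Reject strings end in {1}; accept={0}.

states=2 start=0 accept={0} delta: 0a->1 0b->1 0c->1 1a->0 1b->0 1c->1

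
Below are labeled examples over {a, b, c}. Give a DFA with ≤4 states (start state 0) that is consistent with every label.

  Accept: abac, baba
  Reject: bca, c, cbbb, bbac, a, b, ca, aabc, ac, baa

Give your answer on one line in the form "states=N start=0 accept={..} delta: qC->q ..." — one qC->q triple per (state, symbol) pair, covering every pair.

State merging on the prefix tree: take the shortest (then alphabetical) example prefix whose next move is undefined and point that move at state 0, else 1, else 2, ...; a target is out if some Accept/Reject pair would then sit in one state with the same input left (inseparable). If every existing state is out, open a new one.
a: 0a undefined. 0a->0: ok.
b: 0b undefined. 0b->0: no, abac/c meet in 0 with "c" left. Open state 1: 0b->1.
c: 0c undefined. 0c->0: ok.
ba: 1a undefined. 1a->0: no, abac/c meet in 0. 1a->1: no, abac/aabc meet in 1 with "c" left. Open state 2: 1a->2.
bb: 1b undefined. 1b->0: ok.
bc: 1c undefined. 1c->0: ok.
baa: 2a undefined. 2a->0: ok.
bab: 2b undefined. 2b->0: no, baba/bca meet in 0. 2b->1: ok.
abac: 2c undefined. 2c->0: no, abac/bca meet in 0. 2c->1: no, abac/cbbb meet in 1. 2c->2: ok.
All examples now run through 3 states with every (state, symbol) defined. Accept strings end in {2}, Reject strings end in {0,1}; accept={2}.

states=3 start=0 accept={2} delta: 0a->0 0b->1 0c->0 1a->2 1b->0 1c->0 2a->0 2b->1 2c->2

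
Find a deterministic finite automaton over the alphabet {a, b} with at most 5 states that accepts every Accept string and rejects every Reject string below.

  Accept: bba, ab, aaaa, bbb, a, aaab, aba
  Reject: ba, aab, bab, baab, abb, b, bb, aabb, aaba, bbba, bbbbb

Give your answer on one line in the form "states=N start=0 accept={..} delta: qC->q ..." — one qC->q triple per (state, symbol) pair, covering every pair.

states=5 start=0 accept={0,1,4} delta: 0a->1 0b->2 1a->0 1b->0 2a->2 2b->3 3a->0 3b->4 4a->2 4b->0

State merging on the prefix tree: take the shortest (then alphabetical) example prefix whose next move is undefined and point that move at state 0, else 1, else 2, ...; a target is out if some Accept/Reject pair would then sit in one state with the same input left (inseparable). If every existing state is out, open a new one.
a: 0a undefined. 0a->0: no, ab/aab meet in 0 with "b" left. Open state 1: 0a->1.
b: 0b undefined. 0b->0: no, bba/ba meet in 1. 0b->1: no, ab/bb meet in 1 with "b" left. Open state 2: 0b->2.
aa: 1a undefined. 1a->0: ok.
ab: 1b undefined. 1b->0: ok.
ba: 2a undefined. 2a->0: no, ab/ba meet in 0. 2a->1: no, ab/bab meet in 0. 2a->2: ok.
bb: 2b undefined. 2b->0: no, ab/bab meet in 0. 2b->1: no, a/bab meet in 1. 2b->2: no, bba/ba meet in 2. Open state 3: 2b->3.
bba: 3a undefined. 3a->0: ok.
bbb: 3b undefined. 3b->0: no, a/bbba meet in 1. 3b->1: no, bba/bbba meet in 0. 3b->2: no, bbb/ba meet in 2. 3b->3: no, bba/bbba meet in 0. Open state 4: 3b->4.
bbba: 4a undefined. 4a->0: no, bba/bbba meet in 0. 4a->1: no, a/bbba meet in 1. 4a->2: ok.
bbbb: 4b undefined. 4b->0: ok.
All examples now run through 5 states with every (state, symbol) defined. Accept strings end in {0,1,4}, Reject strings end in {2,3}; accept={0,1,4}.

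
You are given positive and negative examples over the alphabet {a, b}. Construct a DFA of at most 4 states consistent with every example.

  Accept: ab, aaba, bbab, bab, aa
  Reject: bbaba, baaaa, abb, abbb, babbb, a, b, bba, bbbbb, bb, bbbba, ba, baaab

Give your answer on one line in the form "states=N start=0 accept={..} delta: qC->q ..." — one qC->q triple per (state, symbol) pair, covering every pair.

Fold the examples into a partial DFA from state 0: repeatedly fix the first undefined (state, symbol) met by the shortest-then-alphabetical prefix, trying targets in increasing order and rejecting any under which an Accept and a Reject string meet in one state with the same remainder; add a state when all current targets are rejected. Accepting states are where Accept strings end.
a: 0a undefined. 0a->0: no, ab/b meet in 0 with "b" left. Open state 1: 0a->1.
b: 0b undefined. 0b->0: ok.
aa: 1a undefined. 1a->0: no, ab/baaab meet in 1 with "b" left. 1a->1: no, ab/baaab meet in 1 with "b" left. Open state 2: 1a->2.
ab: 1b undefined. 1b->0: no, ab/abb meet in 0. 1b->1: no, ab/abb meet in 1. 1b->2: ok.
aab: 2b undefined. 2b->0: no, aaba/a meet in 1. 2b->1: no, ab/abbb meet in 2. 2b->2: no, ab/abb meet in 2. Open state 3: 2b->3.
aaba: 3a undefined. 3a->0: no, aaba/b meet in 0. 3a->1: no, aaba/a meet in 1. 3a->2: ok.
abbb: 3b undefined. 3b->0: ok.
baaa: 2a undefined. 2a->0: ok.
All examples now run through 4 states with every (state, symbol) defined. Accept strings end in {2}, Reject strings end in {0,1,3}; accept={2}.

states=4 start=0 accept={2} delta: 0a->1 0b->0 1a->2 1b->2 2a->0 2b->3 3a->2 3b->0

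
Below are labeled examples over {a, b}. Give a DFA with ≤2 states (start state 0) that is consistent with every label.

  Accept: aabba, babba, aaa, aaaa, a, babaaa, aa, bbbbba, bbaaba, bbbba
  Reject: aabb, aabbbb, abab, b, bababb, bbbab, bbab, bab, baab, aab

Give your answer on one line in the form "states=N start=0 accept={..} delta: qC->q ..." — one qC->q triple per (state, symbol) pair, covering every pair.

Fold the examples into a partial DFA from state 0: repeatedly fix the first undefined (state, symbol) met by the shortest-then-alphabetical prefix, trying targets in increasing order and rejecting any under which an Accept and a Reject string meet in one state with the same remainder; add a state when all current targets are rejected. Accepting states are where Accept strings end.
a: 0a undefined. 0a->0: ok.
b: 0b undefined. 0b->0: no, aabba/aabb meet in 0. Open state 1: 0b->1.
ba: 1a undefined. 1a->0: ok.
bb: 1b undefined. 1b->0: no, aabba/aabb meet in 0. 1b->1: ok.
All examples now run through 2 states with every (state, symbol) defined. Accept strings end in {0}, Reject strings end in {1}; accept={0}.

states=2 start=0 accept={0} delta: 0a->0 0b->1 1a->0 1b->1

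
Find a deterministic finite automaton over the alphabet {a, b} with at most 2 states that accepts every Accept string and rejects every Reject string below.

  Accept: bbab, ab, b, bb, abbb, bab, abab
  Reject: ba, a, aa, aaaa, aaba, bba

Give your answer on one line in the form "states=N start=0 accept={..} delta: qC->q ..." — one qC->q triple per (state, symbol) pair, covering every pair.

Fold the examples into a partial DFA from state 0: repeatedly fix the first undefined (state, symbol) met by the shortest-then-alphabetical prefix, trying targets in increasing order and rejecting any under which an Accept and a Reject string meet in one state with the same remainder; add a state when all current targets are rejected. Accepting states are where Accept strings end.
a: 0a undefined. 0a->0: ok.
b: 0b undefined. 0b->0: no, bbab/ba meet in 0. Open state 1: 0b->1.
ba: 1a undefined. 1a->0: ok.
bb: 1b undefined. 1b->0: no, bb/ba meet in 0. 1b->1: ok.
All examples now run through 2 states with every (state, symbol) defined. Accept strings end in {1}, Reject strings end in {0}; accept={1}.

states=2 start=0 accept={1} delta: 0a->0 0b->1 1a->0 1b->1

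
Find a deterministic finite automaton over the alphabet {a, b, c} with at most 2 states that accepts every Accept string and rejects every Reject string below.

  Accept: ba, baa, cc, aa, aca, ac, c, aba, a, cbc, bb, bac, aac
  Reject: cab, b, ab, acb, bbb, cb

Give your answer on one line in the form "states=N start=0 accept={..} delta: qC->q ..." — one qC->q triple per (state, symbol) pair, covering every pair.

Grow the machine one transition at a time. Run the examples from 0; the earliest place one falls off (shortest prefix, ties alphabetical) gets sent to the lowest-numbered state that keeps every Accept/Reject pair distinguishable — a pair clashes when both reach the same state with identical unread suffix — and to a fresh state only if none does.
a: 0a undefined. 0a->0: ok.
b: 0b undefined. 0b->0: no, ba/b meet in 0. Open state 1: 0b->1.
c: 0c undefined. 0c->0: ok.
ba: 1a undefined. 1a->0: ok.
bb: 1b undefined. 1b->0: ok.
cbc: 1c undefined. 1c->0: ok.
All examples now run through 2 states with every (state, symbol) defined. Accept strings end in {0}, Reject strings end in {1}; accept={0}.

states=2 start=0 accept={0} delta: 0a->0 0b->1 0c->0 1a->0 1b->0 1c->0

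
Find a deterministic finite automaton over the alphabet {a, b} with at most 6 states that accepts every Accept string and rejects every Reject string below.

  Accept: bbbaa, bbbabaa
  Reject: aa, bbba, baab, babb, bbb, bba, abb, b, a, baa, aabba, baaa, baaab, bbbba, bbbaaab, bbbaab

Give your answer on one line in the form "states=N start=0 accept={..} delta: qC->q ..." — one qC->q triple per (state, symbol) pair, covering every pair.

State merging on the prefix tree: take the shortest (then alphabetical) example prefix whose next move is undefined and point that move at state 0, else 1, else 2, ...; a target is out if some Accept/Reject pair would then sit in one state with the same input left (inseparable). If every existing state is out, open a new one.
a: 0a undefined. 0a->0: ok.
b: 0b undefined. 0b->0: no, bbbaa/aa meet in 0. Open state 1: 0b->1.
ba: 1a undefined. 1a->0: ok.
bb: 1b undefined. 1b->0: no, bbbaa/aa meet in 0. 1b->1: no, bbbaa/aa meet in 0. Open state 2: 1b->2.
bba: 2a undefined. 2a->0: ok.
bbb: 2b undefined. 2b->0: no, bbbaa/aa meet in 0. 2b->1: no, bbbaa/aa meet in 0. 2b->2: no, bbbaa/aa meet in 0. Open state 3: 2b->3.
bbba: 3a undefined. 3a->0: no, bbbaa/aa meet in 0. 3a->1: no, bbbaa/aa meet in 0. 3a->2: no, bbbaa/aa meet in 0. 3a->3: no, bbbaa/bbba meet in 3. Open state 4: 3a->4.
bbbb: 3b undefined. 3b->0: ok.
bbbaa: 4a undefined. 4a->0: no, bbbaa/aa meet in 0. 4a->1: no, bbbaa/baab meet in 1. 4a->2: no, bbbaa/babb meet in 2. 4a->3: no, bbbaa/bbb meet in 3. 4a->4: no, bbbaa/bbba meet in 4. Open state 5: 4a->5.
bbbab: 4b undefined. 4b->0: no, bbbabaa/aa meet in 0. 4b->1: no, bbbabaa/aa meet in 0. 4b->2: no, bbbabaa/aa meet in 0. 4b->3: ok.
bbbaaa: 5a undefined. 5a->0: ok.
bbbaab: 5b undefined. 5b->0: ok.
All examples now run through 6 states with every (state, symbol) defined. Accept strings end in {5}, Reject strings end in {0,1,2,3,4}; accept={5}.

states=6 start=0 accept={5} delta: 0a->0 0b->1 1a->0 1b->2 2a->0 2b->3 3a->4 3b->0 4a->5 4b->3 5a->0 5b->0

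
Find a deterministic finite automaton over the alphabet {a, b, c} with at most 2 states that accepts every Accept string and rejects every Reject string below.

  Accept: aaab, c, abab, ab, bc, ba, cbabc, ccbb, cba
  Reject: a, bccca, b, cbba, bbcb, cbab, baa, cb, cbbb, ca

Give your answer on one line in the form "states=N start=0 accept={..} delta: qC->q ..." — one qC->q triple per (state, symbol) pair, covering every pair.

State merging on the prefix tree: take the shortest (then alphabetical) example prefix whose next move is undefined and point that move at state 0, else 1, else 2, ...; a target is out if some Accept/Reject pair would then sit in one state with the same input left (inseparable). If every existing state is out, open a new one.
a: 0a undefined. 0a->0: no, aaab/b meet in 0 with "b" left. Open state 1: 0a->1.
b: 0b undefined. 0b->0: no, ba/a meet in 1. 0b->1: ok.
c: 0c undefined. 0c->0: ok.
aa: 1a undefined. 1a->0: ok.
ab: 1b undefined. 1b->0: ok.
bc: 1c undefined. 1c->0: ok.
All examples now run through 2 states with every (state, symbol) defined. Accept strings end in {0}, Reject strings end in {1}; accept={0}.

states=2 start=0 accept={0} delta: 0a->1 0b->1 0c->0 1a->0 1b->0 1c->0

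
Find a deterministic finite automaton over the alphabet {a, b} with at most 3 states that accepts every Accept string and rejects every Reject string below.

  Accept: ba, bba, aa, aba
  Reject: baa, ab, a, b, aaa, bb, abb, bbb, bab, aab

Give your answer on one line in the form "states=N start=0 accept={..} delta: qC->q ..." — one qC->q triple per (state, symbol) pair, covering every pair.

Fold the examples into a partial DFA from state 0: repeatedly fix the first undefined (state, symbol) met by the shortest-then-alphabetical prefix, trying targets in increasing order and rejecting any under which an Accept and a Reject string meet in one state with the same remainder; add a state when all current targets are rejected. Accepting states are where Accept strings end.
a: 0a undefined. 0a->0: no, aa/a meet in 0. Open state 1: 0a->1.
b: 0b undefined. 0b->0: no, ba/a meet in 1. 0b->1: ok.
aa: 1a undefined. 1a->0: ok.
ab: 1b undefined. 1b->0: no, ba/ab meet in 0. 1b->1: ok.
All examples now run through 2 states with every (state, symbol) defined. Accept strings end in {0}, Reject strings end in {1}; accept={0}.

states=2 start=0 accept={0} delta: 0a->1 0b->1 1a->0 1b->1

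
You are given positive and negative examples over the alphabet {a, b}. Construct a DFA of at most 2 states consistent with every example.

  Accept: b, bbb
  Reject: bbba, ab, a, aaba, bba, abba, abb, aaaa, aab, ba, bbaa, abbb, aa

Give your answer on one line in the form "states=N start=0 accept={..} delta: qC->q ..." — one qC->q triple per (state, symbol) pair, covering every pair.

State merging on the prefix tree: take the shortest (then alphabetical) example prefix whose next move is undefined and point that move at state 0, else 1, else 2, ...; a target is out if some Accept/Reject pair would then sit in one state with the same input left (inseparable). If every existing state is out, open a new one.
a: 0a undefined. 0a->0: no, b/ab meet in 0 with "b" left. Open state 1: 0a->1.
b: 0b undefined. 0b->0: ok.
aa: 1a undefined. 1a->0: no, b/aaaa meet in 0. 1a->1: ok.
ab: 1b undefined. 1b->0: no, b/ab meet in 0. 1b->1: ok.
All examples now run through 2 states with every (state, symbol) defined. Accept strings end in {0}, Reject strings end in {1}; accept={0}.

states=2 start=0 accept={0} delta: 0a->1 0b->0 1a->1 1b->1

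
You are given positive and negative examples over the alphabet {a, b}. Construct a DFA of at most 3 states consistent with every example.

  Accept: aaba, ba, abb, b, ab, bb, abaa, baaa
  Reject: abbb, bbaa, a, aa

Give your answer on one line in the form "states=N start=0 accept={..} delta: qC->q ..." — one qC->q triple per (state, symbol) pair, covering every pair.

Grow the machine one transition at a time. Run the examples from 0; the earliest place one falls off (shortest prefix, ties alphabetical) gets sent to the lowest-numbered state that keeps every Accept/Reject pair distinguishable — a pair clashes when both reach the same state with identical unread suffix — and to a fresh state only if none does.
a: 0a undefined. 0a->0: ok.
b: 0b undefined. 0b->0: no, aaba/abbb meet in 0. Open state 1: 0b->1.
ba: 1a undefined. 1a->0: no, aaba/a meet in 0. 1a->1: ok.
bb: 1b undefined. 1b->0: no, aaba/abbb meet in 1. 1b->1: no, aaba/abbb meet in 1. Open state 2: 1b->2.
bba: 2a undefined. 2a->0: ok.
abbb: 2b undefined. 2b->0: ok.
All examples now run through 3 states with every (state, symbol) defined. Accept strings end in {1,2}, Reject strings end in {0}; accept={1,2}.

states=3 start=0 accept={1,2} delta: 0a->0 0b->1 1a->1 1b->2 2a->0 2b->0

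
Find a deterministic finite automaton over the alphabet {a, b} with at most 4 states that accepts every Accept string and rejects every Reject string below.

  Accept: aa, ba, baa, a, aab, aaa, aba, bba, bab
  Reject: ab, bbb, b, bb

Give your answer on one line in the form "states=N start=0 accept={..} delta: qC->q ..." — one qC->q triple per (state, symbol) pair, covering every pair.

State merging on the prefix tree: take the shortest (then alphabetical) example prefix whose next move is undefined and point that move at state 0, else 1, else 2, ...; a target is out if some Accept/Reject pair would then sit in one state with the same input left (inseparable). If every existing state is out, open a new one.
a: 0a undefined. 0a->0: no, aab/ab meet in 0 with "b" left. Open state 1: 0a->1.
b: 0b undefined. 0b->0: no, bab/ab meet in 1 with "b" left. 0b->1: no, a/b meet in 1. Open state 2: 0b->2.
aa: 1a undefined. 1a->0: no, aab/b meet in 2. 1a->1: no, aab/ab meet in 1 with "b" left. 1a->2: no, aa/b meet in 2. Open state 3: 1a->3.
ab: 1b undefined. 1b->0: ok.
ba: 2a undefined. 2a->0: no, ba/ab meet in 0. 2a->1: no, bab/ab meet in 0. 2a->2: no, ba/b meet in 2. 2a->3: ok.
bb: 2b undefined. 2b->0: ok.
aaa: 3a undefined. 3a->0: no, baa/ab meet in 0. 3a->1: ok.
aab: 3b undefined. 3b->0: no, aab/ab meet in 0. 3b->1: ok.
All examples now run through 4 states with every (state, symbol) defined. Accept strings end in {1,3}, Reject strings end in {0,2}; accept={1,3}.

states=4 start=0 accept={1,3} delta: 0a->1 0b->2 1a->3 1b->0 2a->3 2b->0 3a->1 3b->1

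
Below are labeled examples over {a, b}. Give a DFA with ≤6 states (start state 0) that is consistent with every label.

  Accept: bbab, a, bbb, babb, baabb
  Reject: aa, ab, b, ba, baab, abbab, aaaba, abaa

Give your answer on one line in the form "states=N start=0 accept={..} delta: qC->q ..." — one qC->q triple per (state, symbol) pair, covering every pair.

State merging on the prefix tree: take the shortest (then alphabetical) example prefix whose next move is undefined and point that move at state 0, else 1, else 2, ...; a target is out if some Accept/Reject pair would then sit in one state with the same input left (inseparable). If every existing state is out, open a new one.
a: 0a undefined. 0a->0: no, bbab/abbab meet in 0 with "bbab" left. Open state 1: 0a->1.
b: 0b undefined. 0b->0: no, bbab/ab meet in 1 with "b" left. 0b->1: no, a/b meet in 1. Open state 2: 0b->2.
aa: 1a undefined. 1a->0: ok.
ab: 1b undefined. 1b->0: no, a/aaaba meet in 1. 1b->1: no, a/ab meet in 1. 1b->2: no, bbab/abbab meet in 2 with "bab" left. Open state 3: 1b->3.
ba: 2a undefined. 2a->0: ok.
bb: 2b undefined. 2b->0: no, bbab/ab meet in 3. 2b->1: no, bbab/b meet in 2. 2b->2: no, bbab/b meet in 2. 2b->3: no, babb/ab meet in 3. Open state 4: 2b->4.
aba: 3a undefined. 3a->0: no, a/abaa meet in 1. 3a->1: no, a/aaaba meet in 1. 3a->2: ok.
abb: 3b undefined. 3b->0: no, baabb/aa meet in 0. 3b->1: ok.
bba: 4a undefined. 4a->0: no, bbab/b meet in 2. 4a->1: no, bbab/ab meet in 3. 4a->2: ok.
bbb: 4b undefined. 4b->0: no, bbb/aa meet in 0. 4b->1: ok.
All examples now run through 5 states with every (state, symbol) defined. Accept strings end in {1,4}, Reject strings end in {0,2,3}; accept={1,4}.

states=5 start=0 accept={1,4} delta: 0a->1 0b->2 1a->0 1b->3 2a->0 2b->4 3a->2 3b->1 4a->2 4b->1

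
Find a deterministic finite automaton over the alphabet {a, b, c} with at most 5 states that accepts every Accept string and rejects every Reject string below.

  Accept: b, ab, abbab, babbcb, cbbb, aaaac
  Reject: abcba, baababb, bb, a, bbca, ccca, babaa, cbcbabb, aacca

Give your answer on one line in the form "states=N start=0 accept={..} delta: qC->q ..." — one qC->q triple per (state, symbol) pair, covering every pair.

State merging on the prefix tree: take the shortest (then alphabetical) example prefix whose next move is undefined and point that move at state 0, else 1, else 2, ...; a target is out if some Accept/Reject pair would then sit in one state with the same input left (inseparable). If every existing state is out, open a new one.
a: 0a undefined. 0a->0: ok.
b: 0b undefined. 0b->0: no, b/baababb meet in 0. Open state 1: 0b->1.
c: 0c undefined. 0c->0: no, aaaac/a meet in 0. 0c->1: ok.
ba: 1a undefined. 1a->0: ok.
bb: 1b undefined. 1b->0: no, babbcb/baababb meet in 0. 1b->1: no, b/baababb meet in 1. Open state 2: 1b->2.
cc: 1c undefined. 1c->0: ok.
bbc: 2c undefined. 2c->0: ok.
cbb: 2b undefined. 2b->0: ok.
abba: 2a undefined. 2a->0: ok.
All examples now run through 3 states with every (state, symbol) defined. Accept strings end in {1}, Reject strings end in {0,2}; accept={1}.

states=3 start=0 accept={1} delta: 0a->0 0b->1 0c->1 1a->0 1b->2 1c->0 2a->0 2b->0 2c->0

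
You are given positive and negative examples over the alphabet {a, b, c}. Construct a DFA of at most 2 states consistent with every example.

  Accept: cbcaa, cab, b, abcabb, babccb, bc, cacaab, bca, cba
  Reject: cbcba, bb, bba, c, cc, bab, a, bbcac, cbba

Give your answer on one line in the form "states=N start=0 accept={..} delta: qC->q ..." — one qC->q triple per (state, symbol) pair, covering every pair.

states=2 start=0 accept={1} delta: 0a->0 0b->1 0c->0 1a->1 1b->0 1c->1

Grow the machine one transition at a time. Run the examples from 0; the earliest place one falls off (shortest prefix, ties alphabetical) gets sent to the lowest-numbered state that keeps every Accept/Reject pair distinguishable — a pair clashes when both reach the same state with identical unread suffix — and to a fresh state only if none does.
a: 0a undefined. 0a->0: ok.
b: 0b undefined. 0b->0: no, b/bb meet in 0. Open state 1: 0b->1.
c: 0c undefined. 0c->0: ok.
ba: 1a undefined. 1a->0: no, cab/bab meet in 1. 1a->1: ok.
bb: 1b undefined. 1b->0: ok.
bc: 1c undefined. 1c->0: no, cbcaa/bb meet in 0. 1c->1: ok.
All examples now run through 2 states with every (state, symbol) defined. Accept strings end in {1}, Reject strings end in {0}; accept={1}.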